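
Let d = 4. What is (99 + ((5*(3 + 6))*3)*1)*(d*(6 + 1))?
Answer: 6552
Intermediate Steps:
(99 + ((5*(3 + 6))*3)*1)*(d*(6 + 1)) = (99 + ((5*(3 + 6))*3)*1)*(4*(6 + 1)) = (99 + ((5*9)*3)*1)*(4*7) = (99 + (45*3)*1)*28 = (99 + 135*1)*28 = (99 + 135)*28 = 234*28 = 6552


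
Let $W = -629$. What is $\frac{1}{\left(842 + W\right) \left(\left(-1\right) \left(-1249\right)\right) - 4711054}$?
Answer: $- \frac{1}{4445017} \approx -2.2497 \cdot 10^{-7}$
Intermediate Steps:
$\frac{1}{\left(842 + W\right) \left(\left(-1\right) \left(-1249\right)\right) - 4711054} = \frac{1}{\left(842 - 629\right) \left(\left(-1\right) \left(-1249\right)\right) - 4711054} = \frac{1}{213 \cdot 1249 - 4711054} = \frac{1}{266037 - 4711054} = \frac{1}{-4445017} = - \frac{1}{4445017}$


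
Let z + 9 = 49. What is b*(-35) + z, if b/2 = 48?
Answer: -3320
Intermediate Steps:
b = 96 (b = 2*48 = 96)
z = 40 (z = -9 + 49 = 40)
b*(-35) + z = 96*(-35) + 40 = -3360 + 40 = -3320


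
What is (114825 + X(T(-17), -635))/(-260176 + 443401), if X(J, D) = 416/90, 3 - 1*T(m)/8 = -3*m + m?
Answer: 5167333/8245125 ≈ 0.62671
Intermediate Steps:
T(m) = 24 + 16*m (T(m) = 24 - 8*(-3*m + m) = 24 - (-16)*m = 24 + 16*m)
X(J, D) = 208/45 (X(J, D) = 416*(1/90) = 208/45)
(114825 + X(T(-17), -635))/(-260176 + 443401) = (114825 + 208/45)/(-260176 + 443401) = (5167333/45)/183225 = (5167333/45)*(1/183225) = 5167333/8245125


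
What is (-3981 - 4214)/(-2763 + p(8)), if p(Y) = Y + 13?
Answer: 8195/2742 ≈ 2.9887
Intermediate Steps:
p(Y) = 13 + Y
(-3981 - 4214)/(-2763 + p(8)) = (-3981 - 4214)/(-2763 + (13 + 8)) = -8195/(-2763 + 21) = -8195/(-2742) = -8195*(-1/2742) = 8195/2742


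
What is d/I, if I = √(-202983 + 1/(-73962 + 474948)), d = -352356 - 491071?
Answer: 194637*I*√3626398925473298/6261026249 ≈ 1872.1*I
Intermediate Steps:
d = -843427
I = I*√3626398925473298/133662 (I = √(-202983 + 1/400986) = √(-81393341237/400986) = I*√3626398925473298/133662 ≈ 450.54*I)
d/I = -843427*(-3*I*√3626398925473298/81393341237) = -(-194637)*I*√3626398925473298/6261026249 = 194637*I*√3626398925473298/6261026249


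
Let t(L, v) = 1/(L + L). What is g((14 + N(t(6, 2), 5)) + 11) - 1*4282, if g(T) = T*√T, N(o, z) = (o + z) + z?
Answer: -4282 + 421*√1263/72 ≈ -4074.2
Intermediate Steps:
t(L, v) = 1/(2*L)
N(o, z) = o + 2*z
g(T) = T^(3/2)
g((14 + N(t(6, 2), 5)) + 11) - 1*4282 = ((14 + ((½)/6 + 2*5)) + 11)^(3/2) - 1*4282 = ((14 + ((½)*(⅙) + 10)) + 11)^(3/2) - 4282 = ((14 + (1/12 + 10)) + 11)^(3/2) - 4282 = ((14 + 121/12) + 11)^(3/2) - 4282 = (289/12 + 11)^(3/2) - 4282 = (421/12)^(3/2) - 4282 = 421*√1263/72 - 4282 = -4282 + 421*√1263/72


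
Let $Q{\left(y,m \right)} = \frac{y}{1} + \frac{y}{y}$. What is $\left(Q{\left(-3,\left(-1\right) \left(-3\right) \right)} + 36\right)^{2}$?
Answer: $1156$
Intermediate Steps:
$Q{\left(y,m \right)} = 1 + y$ ($Q{\left(y,m \right)} = y 1 + 1 = y + 1 = 1 + y$)
$\left(Q{\left(-3,\left(-1\right) \left(-3\right) \right)} + 36\right)^{2} = \left(\left(1 - 3\right) + 36\right)^{2} = \left(-2 + 36\right)^{2} = 34^{2} = 1156$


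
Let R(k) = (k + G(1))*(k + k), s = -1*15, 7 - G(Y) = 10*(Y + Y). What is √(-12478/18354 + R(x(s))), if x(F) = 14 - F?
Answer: √78096426009/9177 ≈ 30.452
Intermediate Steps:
G(Y) = 7 - 20*Y (G(Y) = 7 - 10*(Y + Y) = 7 - 10*2*Y = 7 - 20*Y)
s = -15
R(k) = 2*k*(-13 + k) (R(k) = (k + (7 - 20*1))*(k + k) = (k + (7 - 20))*(2*k) = (k - 13)*(2*k) = (-13 + k)*(2*k) = 2*k*(-13 + k))
√(-12478/18354 + R(x(s))) = √(-12478/18354 + 2*(14 - 1*(-15))*(-13 + (14 - 1*(-15)))) = √(-12478*1/18354 + 2*(14 + 15)*(-13 + (14 + 15))) = √(-6239/9177 + 2*29*(-13 + 29)) = √(-6239/9177 + 2*29*16) = √(-6239/9177 + 928) = √(8510017/9177) = √78096426009/9177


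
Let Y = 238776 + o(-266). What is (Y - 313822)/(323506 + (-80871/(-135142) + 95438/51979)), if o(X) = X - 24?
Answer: -25200057086288/108214280255953 ≈ -0.23287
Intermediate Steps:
o(X) = -24 + X
Y = 238486 (Y = 238776 + (-24 - 266) = 238776 - 290 = 238486)
(Y - 313822)/(323506 + (-80871/(-135142) + 95438/51979)) = (238486 - 313822)/(323506 + (-80871/(-135142) + 95438/51979)) = -75336/(323506 + (-80871*(-1/135142) + 95438*(1/51979))) = -75336/(323506 + (11553/19306 + 95438/51979)) = -75336/(323506 + 2443039415/1003506574) = -75336/324642840767859/1003506574 = -75336*1003506574/324642840767859 = -25200057086288/108214280255953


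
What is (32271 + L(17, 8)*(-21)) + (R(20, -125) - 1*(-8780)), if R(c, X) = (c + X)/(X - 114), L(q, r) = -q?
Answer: 9896617/239 ≈ 41408.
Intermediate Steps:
R(c, X) = (X + c)/(-114 + X)
(32271 + L(17, 8)*(-21)) + (R(20, -125) - 1*(-8780)) = (32271 - 1*17*(-21)) + ((-125 + 20)/(-114 - 125) - 1*(-8780)) = (32271 - 17*(-21)) + (-105/(-239) + 8780) = (32271 + 357) + (-1/239*(-105) + 8780) = 32628 + (105/239 + 8780) = 32628 + 2098525/239 = 9896617/239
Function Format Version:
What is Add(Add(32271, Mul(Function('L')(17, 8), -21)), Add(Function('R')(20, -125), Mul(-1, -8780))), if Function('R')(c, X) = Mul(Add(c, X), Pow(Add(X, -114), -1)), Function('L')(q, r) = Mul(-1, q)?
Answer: Rational(9896617, 239) ≈ 41408.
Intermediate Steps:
Function('R')(c, X) = Mul(Pow(Add(-114, X), -1), Add(X, c)) (Function('R')(c, X) = Mul(Add(X, c), Pow(Add(-114, X), -1)) = Mul(Pow(Add(-114, X), -1), Add(X, c)))
Add(Add(32271, Mul(Function('L')(17, 8), -21)), Add(Function('R')(20, -125), Mul(-1, -8780))) = Add(Add(32271, Mul(Mul(-1, 17), -21)), Add(Mul(Pow(Add(-114, -125), -1), Add(-125, 20)), Mul(-1, -8780))) = Add(Add(32271, Mul(-17, -21)), Add(Mul(Pow(-239, -1), -105), 8780)) = Add(Add(32271, 357), Add(Mul(Rational(-1, 239), -105), 8780)) = Add(32628, Add(Rational(105, 239), 8780)) = Add(32628, Rational(2098525, 239)) = Rational(9896617, 239)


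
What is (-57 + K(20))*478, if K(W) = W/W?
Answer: -26768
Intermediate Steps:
K(W) = 1
(-57 + K(20))*478 = (-57 + 1)*478 = -56*478 = -26768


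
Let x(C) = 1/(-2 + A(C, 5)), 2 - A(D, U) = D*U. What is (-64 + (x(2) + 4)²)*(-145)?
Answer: 141491/20 ≈ 7074.5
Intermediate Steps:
A(D, U) = 2 - D*U
x(C) = -1/(5*C) (x(C) = 1/(-2 + (2 - 1*C*5)) = 1/(-2 + (2 - 5*C)) = 1/(-5*C) = -1/(5*C))
(-64 + (x(2) + 4)²)*(-145) = (-64 + (-⅕/2 + 4)²)*(-145) = (-64 + (-⅕*½ + 4)²)*(-145) = (-64 + (-⅒ + 4)²)*(-145) = (-64 + (39/10)²)*(-145) = (-64 + 1521/100)*(-145) = -4879/100*(-145) = 141491/20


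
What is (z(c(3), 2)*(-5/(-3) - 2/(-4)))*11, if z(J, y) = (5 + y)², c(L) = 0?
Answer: 7007/6 ≈ 1167.8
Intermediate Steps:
(z(c(3), 2)*(-5/(-3) - 2/(-4)))*11 = ((5 + 2)²*(-5/(-3) - 2/(-4)))*11 = (7²*(-5*(-⅓) - 2*(-¼)))*11 = (49*(5/3 + ½))*11 = (49*(13/6))*11 = (637/6)*11 = 7007/6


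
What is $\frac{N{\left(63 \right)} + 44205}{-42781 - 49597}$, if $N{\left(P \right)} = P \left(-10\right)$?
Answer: $- \frac{43575}{92378} \approx -0.4717$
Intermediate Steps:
$N{\left(P \right)} = - 10 P$
$\frac{N{\left(63 \right)} + 44205}{-42781 - 49597} = \frac{\left(-10\right) 63 + 44205}{-42781 - 49597} = \frac{-630 + 44205}{-92378} = 43575 \left(- \frac{1}{92378}\right) = - \frac{43575}{92378}$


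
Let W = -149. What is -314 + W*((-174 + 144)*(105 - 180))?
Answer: -335564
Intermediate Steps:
-314 + W*((-174 + 144)*(105 - 180)) = -314 - 149*(-174 + 144)*(105 - 180) = -314 - (-4470)*(-75) = -314 - 149*2250 = -314 - 335250 = -335564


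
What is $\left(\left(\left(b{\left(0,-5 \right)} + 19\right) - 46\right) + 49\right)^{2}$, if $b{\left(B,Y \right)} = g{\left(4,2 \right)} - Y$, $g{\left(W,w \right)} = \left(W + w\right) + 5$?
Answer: $1444$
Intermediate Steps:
$g{\left(W,w \right)} = 5 + W + w$
$b{\left(B,Y \right)} = 11 - Y$ ($b{\left(B,Y \right)} = \left(5 + 4 + 2\right) - Y = 11 - Y$)
$\left(\left(\left(b{\left(0,-5 \right)} + 19\right) - 46\right) + 49\right)^{2} = \left(\left(\left(\left(11 - -5\right) + 19\right) - 46\right) + 49\right)^{2} = \left(\left(\left(\left(11 + 5\right) + 19\right) - 46\right) + 49\right)^{2} = \left(\left(\left(16 + 19\right) - 46\right) + 49\right)^{2} = \left(\left(35 - 46\right) + 49\right)^{2} = \left(-11 + 49\right)^{2} = 38^{2} = 1444$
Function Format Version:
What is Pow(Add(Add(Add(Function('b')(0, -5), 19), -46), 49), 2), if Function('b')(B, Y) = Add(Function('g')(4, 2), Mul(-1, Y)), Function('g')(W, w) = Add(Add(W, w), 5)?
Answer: 1444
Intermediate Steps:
Function('g')(W, w) = Add(5, W, w)
Function('b')(B, Y) = Add(11, Mul(-1, Y)) (Function('b')(B, Y) = Add(Add(5, 4, 2), Mul(-1, Y)) = Add(11, Mul(-1, Y)))
Pow(Add(Add(Add(Function('b')(0, -5), 19), -46), 49), 2) = Pow(Add(Add(Add(Add(11, Mul(-1, -5)), 19), -46), 49), 2) = Pow(Add(Add(Add(Add(11, 5), 19), -46), 49), 2) = Pow(Add(Add(Add(16, 19), -46), 49), 2) = Pow(Add(Add(35, -46), 49), 2) = Pow(Add(-11, 49), 2) = Pow(38, 2) = 1444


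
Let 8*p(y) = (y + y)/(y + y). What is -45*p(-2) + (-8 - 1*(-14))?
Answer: 3/8 ≈ 0.37500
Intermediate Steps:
p(y) = 1/8 (p(y) = ((y + y)/(y + y))/8 = ((2*y)/((2*y)))/8 = ((2*y)*(1/(2*y)))/8 = (1/8)*1 = 1/8)
-45*p(-2) + (-8 - 1*(-14)) = -45*1/8 + (-8 - 1*(-14)) = -45/8 + (-8 + 14) = -45/8 + 6 = 3/8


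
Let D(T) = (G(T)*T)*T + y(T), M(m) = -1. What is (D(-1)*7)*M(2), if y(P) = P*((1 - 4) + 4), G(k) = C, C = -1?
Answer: 14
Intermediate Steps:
G(k) = -1
y(P) = P (y(P) = P*(-3 + 4) = P*1 = P)
D(T) = T - T² (D(T) = (-T)*T + T = -T² + T = T - T²)
(D(-1)*7)*M(2) = (-(1 - 1*(-1))*7)*(-1) = (-(1 + 1)*7)*(-1) = (-1*2*7)*(-1) = -2*7*(-1) = -14*(-1) = 14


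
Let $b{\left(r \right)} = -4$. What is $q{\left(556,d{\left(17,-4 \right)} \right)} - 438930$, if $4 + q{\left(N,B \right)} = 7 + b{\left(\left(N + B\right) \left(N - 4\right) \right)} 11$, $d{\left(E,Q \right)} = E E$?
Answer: $-438971$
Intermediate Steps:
$d{\left(E,Q \right)} = E^{2}$
$q{\left(N,B \right)} = -41$ ($q{\left(N,B \right)} = -4 + \left(7 - 44\right) = -4 - 37 = -41$)
$q{\left(556,d{\left(17,-4 \right)} \right)} - 438930 = -41 - 438930 = -438971$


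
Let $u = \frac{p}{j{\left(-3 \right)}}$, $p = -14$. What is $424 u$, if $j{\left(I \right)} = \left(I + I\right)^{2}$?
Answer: $- \frac{1484}{9} \approx -164.89$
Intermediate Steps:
$j{\left(I \right)} = 4 I^{2}$ ($j{\left(I \right)} = \left(2 I\right)^{2} = 4 I^{2}$)
$u = - \frac{7}{18}$ ($u = - \frac{14}{4 \left(-3\right)^{2}} = - \frac{14}{4 \cdot 9} = - \frac{14}{36} = \left(-14\right) \frac{1}{36} = - \frac{7}{18} \approx -0.38889$)
$424 u = 424 \left(- \frac{7}{18}\right) = - \frac{1484}{9}$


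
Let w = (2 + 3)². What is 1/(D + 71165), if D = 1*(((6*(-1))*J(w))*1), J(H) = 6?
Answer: 1/71129 ≈ 1.4059e-5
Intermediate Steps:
w = 25 (w = 5² = 25)
D = -36 (D = 1*(((6*(-1))*6)*1) = 1*(-6*6*1) = 1*(-36*1) = 1*(-36) = -36)
1/(D + 71165) = 1/(-36 + 71165) = 1/71129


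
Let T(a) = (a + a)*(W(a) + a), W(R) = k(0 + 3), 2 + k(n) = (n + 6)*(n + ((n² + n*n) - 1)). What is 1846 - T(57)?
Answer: -24944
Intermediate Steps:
k(n) = -2 + (6 + n)*(-1 + n + 2*n²) (k(n) = -2 + (n + 6)*(n + ((n² + n*n) - 1)) = -2 + (6 + n)*(n + ((n² + n²) - 1)) = -2 + (6 + n)*(n + (2*n² - 1)) = -2 + (6 + n)*(n + (-1 + 2*n²)) = -2 + (6 + n)*(-1 + n + 2*n²))
W(R) = 178 (W(R) = -8 + 2*(0 + 3)³ + 5*(0 + 3) + 13*(0 + 3)² = -8 + 2*3³ + 5*3 + 13*3² = -8 + 2*27 + 15 + 13*9 = -8 + 54 + 15 + 117 = 178)
T(a) = 2*a*(178 + a) (T(a) = (a + a)*(178 + a) = (2*a)*(178 + a) = 2*a*(178 + a))
1846 - T(57) = 1846 - 2*57*(178 + 57) = 1846 - 2*57*235 = 1846 - 1*26790 = 1846 - 26790 = -24944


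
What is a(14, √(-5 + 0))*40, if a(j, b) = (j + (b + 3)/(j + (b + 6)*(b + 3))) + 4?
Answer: 6520/9 ≈ 724.44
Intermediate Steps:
a(j, b) = 4 + j + (3 + b)/(j + (3 + b)*(6 + b)) (a(j, b) = (j + (3 + b)/(j + (6 + b)*(3 + b))) + 4 = (j + (3 + b)/(j + (3 + b)*(6 + b))) + 4 = 4 + j + (3 + b)/(j + (3 + b)*(6 + b)))
a(14, √(-5 + 0))*40 = ((75 + 14² + 4*(√(-5 + 0))² + 22*14 + 37*√(-5 + 0) + 14*(√(-5 + 0))² + 9*√(-5 + 0)*14)/(18 + 14 + (√(-5 + 0))² + 9*√(-5 + 0)))*40 = ((75 + 196 + 4*(√(-5))² + 308 + 37*√(-5) + 14*(√(-5))² + 9*√(-5)*14)/(18 + 14 + (√(-5))² + 9*√(-5)))*40 = ((75 + 196 + 4*(I*√5)² + 308 + 37*(I*√5) + 14*(I*√5)² + 9*(I*√5)*14)/(18 + 14 + (I*√5)² + 9*(I*√5)))*40 = ((75 + 196 + 4*(-5) + 308 + 37*I*√5 + 14*(-5) + 126*I*√5)/(18 + 14 - 5 + 9*I*√5))*40 = ((75 + 196 - 20 + 308 + 37*I*√5 - 70 + 126*I*√5)/(27 + 9*I*√5))*40 = ((489 + 163*I*√5)/(27 + 9*I*√5))*40 = 40*(489 + 163*I*√5)/(27 + 9*I*√5)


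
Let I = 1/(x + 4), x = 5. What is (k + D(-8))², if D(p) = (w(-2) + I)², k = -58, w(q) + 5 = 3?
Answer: 19439281/6561 ≈ 2962.9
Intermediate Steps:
w(q) = -2 (w(q) = -5 + 3 = -2)
I = ⅑ (I = 1/(5 + 4) = 1/9 = ⅑ ≈ 0.11111)
D(p) = 289/81 (D(p) = (-2 + ⅑)² = (-17/9)² = 289/81)
(k + D(-8))² = (-58 + 289/81)² = (-4409/81)² = 19439281/6561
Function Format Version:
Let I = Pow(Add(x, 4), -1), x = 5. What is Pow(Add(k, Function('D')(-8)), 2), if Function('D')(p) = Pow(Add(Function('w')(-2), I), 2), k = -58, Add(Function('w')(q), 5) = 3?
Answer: Rational(19439281, 6561) ≈ 2962.9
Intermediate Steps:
Function('w')(q) = -2 (Function('w')(q) = Add(-5, 3) = -2)
I = Rational(1, 9) (I = Pow(Add(5, 4), -1) = Pow(9, -1) = Rational(1, 9) ≈ 0.11111)
Function('D')(p) = Rational(289, 81) (Function('D')(p) = Pow(Add(-2, Rational(1, 9)), 2) = Pow(Rational(-17, 9), 2) = Rational(289, 81))
Pow(Add(k, Function('D')(-8)), 2) = Pow(Add(-58, Rational(289, 81)), 2) = Pow(Rational(-4409, 81), 2) = Rational(19439281, 6561)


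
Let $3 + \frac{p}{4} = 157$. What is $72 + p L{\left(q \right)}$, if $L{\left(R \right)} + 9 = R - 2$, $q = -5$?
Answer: $-9784$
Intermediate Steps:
$L{\left(R \right)} = -11 + R$ ($L{\left(R \right)} = -9 + \left(R - 2\right) = -9 + \left(-2 + R\right) = -11 + R$)
$p = 616$ ($p = -12 + 4 \cdot 157 = -12 + 628 = 616$)
$72 + p L{\left(q \right)} = 72 + 616 \left(-11 - 5\right) = 72 + 616 \left(-16\right) = 72 - 9856 = -9784$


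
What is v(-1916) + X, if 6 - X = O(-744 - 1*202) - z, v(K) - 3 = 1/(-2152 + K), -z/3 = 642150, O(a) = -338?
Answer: -7835387005/4068 ≈ -1.9261e+6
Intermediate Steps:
z = -1926450 (z = -3*642150 = -1926450)
v(K) = 3 + 1/(-2152 + K)
X = -1926106 (X = 6 - (-338 - 1*(-1926450)) = 6 - (-338 + 1926450) = 6 - 1*1926112 = 6 - 1926112 = -1926106)
v(-1916) + X = (-6455 + 3*(-1916))/(-2152 - 1916) - 1926106 = (-6455 - 5748)/(-4068) - 1926106 = -1/4068*(-12203) - 1926106 = 12203/4068 - 1926106 = -7835387005/4068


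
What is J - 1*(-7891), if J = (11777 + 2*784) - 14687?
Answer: 6549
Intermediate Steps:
J = -1342 (J = (11777 + 1568) - 14687 = 13345 - 14687 = -1342)
J - 1*(-7891) = -1342 - 1*(-7891) = -1342 + 7891 = 6549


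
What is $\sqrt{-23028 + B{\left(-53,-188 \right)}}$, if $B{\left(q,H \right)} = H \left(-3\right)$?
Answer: $24 i \sqrt{39} \approx 149.88 i$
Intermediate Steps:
$B{\left(q,H \right)} = - 3 H$
$\sqrt{-23028 + B{\left(-53,-188 \right)}} = \sqrt{-23028 - -564} = \sqrt{-23028 + 564} = \sqrt{-22464} = 24 i \sqrt{39}$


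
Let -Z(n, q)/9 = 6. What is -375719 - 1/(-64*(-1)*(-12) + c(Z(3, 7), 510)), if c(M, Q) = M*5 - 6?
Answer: -392250635/1044 ≈ -3.7572e+5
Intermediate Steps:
Z(n, q) = -54 (Z(n, q) = -9*6 = -54)
c(M, Q) = -6 + 5*M (c(M, Q) = 5*M - 6 = -6 + 5*M)
-375719 - 1/(-64*(-1)*(-12) + c(Z(3, 7), 510)) = -375719 - 1/(-64*(-1)*(-12) + (-6 + 5*(-54))) = -375719 - 1/(64*(-12) + (-6 - 270)) = -375719 - 1/(-768 - 276) = -375719 - 1/(-1044) = -375719 - 1*(-1/1044) = -375719 + 1/1044 = -392250635/1044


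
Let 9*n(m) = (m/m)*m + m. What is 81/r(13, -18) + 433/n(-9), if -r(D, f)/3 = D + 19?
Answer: -6955/32 ≈ -217.34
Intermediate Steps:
r(D, f) = -57 - 3*D (r(D, f) = -3*(D + 19) = -3*(19 + D) = -57 - 3*D)
n(m) = 2*m/9 (n(m) = ((m/m)*m + m)/9 = (1*m + m)/9 = (m + m)/9 = (2*m)/9 = 2*m/9)
81/r(13, -18) + 433/n(-9) = 81/(-57 - 3*13) + 433/(((2/9)*(-9))) = 81/(-57 - 39) + 433/(-2) = 81/(-96) + 433*(-1/2) = 81*(-1/96) - 433/2 = -27/32 - 433/2 = -6955/32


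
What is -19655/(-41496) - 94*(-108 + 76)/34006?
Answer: 56657707/100793784 ≈ 0.56211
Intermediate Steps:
-19655/(-41496) - 94*(-108 + 76)/34006 = -19655*(-1/41496) - 94*(-32)*(1/34006) = 19655/41496 + 3008*(1/34006) = 19655/41496 + 1504/17003 = 56657707/100793784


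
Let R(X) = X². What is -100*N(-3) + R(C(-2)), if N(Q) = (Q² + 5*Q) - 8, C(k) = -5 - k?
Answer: 1409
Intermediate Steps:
N(Q) = -8 + Q² + 5*Q
-100*N(-3) + R(C(-2)) = -100*(-8 + (-3)² + 5*(-3)) + (-5 - 1*(-2))² = -100*(-8 + 9 - 15) + (-5 + 2)² = -100*(-14) + (-3)² = 1400 + 9 = 1409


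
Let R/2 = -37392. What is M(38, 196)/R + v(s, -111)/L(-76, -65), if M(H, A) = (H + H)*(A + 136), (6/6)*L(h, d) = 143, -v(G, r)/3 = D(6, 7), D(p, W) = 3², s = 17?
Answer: -18511/35178 ≈ -0.52621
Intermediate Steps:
D(p, W) = 9
v(G, r) = -27 (v(G, r) = -3*9 = -27)
L(h, d) = 143
M(H, A) = 2*H*(136 + A) (M(H, A) = (2*H)*(136 + A) = 2*H*(136 + A))
R = -74784 (R = 2*(-37392) = -74784)
M(38, 196)/R + v(s, -111)/L(-76, -65) = (2*38*(136 + 196))/(-74784) - 27/143 = (2*38*332)*(-1/74784) - 27*1/143 = 25232*(-1/74784) - 27/143 = -83/246 - 27/143 = -18511/35178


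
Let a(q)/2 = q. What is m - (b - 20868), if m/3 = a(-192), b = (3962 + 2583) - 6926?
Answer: 20097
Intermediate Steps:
b = -381 (b = 6545 - 6926 = -381)
a(q) = 2*q
m = -1152 (m = 3*(2*(-192)) = 3*(-384) = -1152)
m - (b - 20868) = -1152 - (-381 - 20868) = -1152 - 1*(-21249) = -1152 + 21249 = 20097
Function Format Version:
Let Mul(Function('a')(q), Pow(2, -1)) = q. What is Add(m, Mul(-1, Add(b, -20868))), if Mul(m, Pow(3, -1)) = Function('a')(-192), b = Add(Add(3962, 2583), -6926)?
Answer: 20097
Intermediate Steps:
b = -381 (b = Add(6545, -6926) = -381)
Function('a')(q) = Mul(2, q)
m = -1152 (m = Mul(3, Mul(2, -192)) = Mul(3, -384) = -1152)
Add(m, Mul(-1, Add(b, -20868))) = Add(-1152, Mul(-1, Add(-381, -20868))) = Add(-1152, Mul(-1, -21249)) = Add(-1152, 21249) = 20097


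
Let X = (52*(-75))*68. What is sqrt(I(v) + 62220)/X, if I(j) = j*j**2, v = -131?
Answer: -I*sqrt(2185871)/265200 ≈ -0.0055749*I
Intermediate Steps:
I(j) = j**3
X = -265200 (X = -3900*68 = -265200)
sqrt(I(v) + 62220)/X = sqrt((-131)**3 + 62220)/(-265200) = sqrt(-2248091 + 62220)*(-1/265200) = sqrt(-2185871)*(-1/265200) = (I*sqrt(2185871))*(-1/265200) = -I*sqrt(2185871)/265200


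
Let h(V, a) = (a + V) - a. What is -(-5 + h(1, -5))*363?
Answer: 1452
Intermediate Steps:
h(V, a) = V (h(V, a) = (V + a) - a = V)
-(-5 + h(1, -5))*363 = -(-5 + 1)*363 = -1*(-4)*363 = 4*363 = 1452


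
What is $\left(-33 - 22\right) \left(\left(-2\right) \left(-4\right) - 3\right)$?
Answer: $-275$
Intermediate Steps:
$\left(-33 - 22\right) \left(\left(-2\right) \left(-4\right) - 3\right) = - 55 \left(8 - 3\right) = \left(-55\right) 5 = -275$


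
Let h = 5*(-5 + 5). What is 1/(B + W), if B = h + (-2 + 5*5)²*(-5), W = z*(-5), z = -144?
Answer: -1/1925 ≈ -0.00051948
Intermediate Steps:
h = 0 (h = 5*0 = 0)
W = 720 (W = -144*(-5) = 720)
B = -2645 (B = 0 + (-2 + 5*5)²*(-5) = 0 + (-2 + 25)²*(-5) = 0 + 23²*(-5) = 0 + 529*(-5) = 0 - 2645 = -2645)
1/(B + W) = 1/(-2645 + 720) = 1/(-1925) = -1/1925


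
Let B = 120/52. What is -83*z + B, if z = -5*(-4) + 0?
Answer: -21550/13 ≈ -1657.7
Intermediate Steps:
B = 30/13 (B = 120*(1/52) = 30/13 ≈ 2.3077)
z = 20 (z = 20 + 0 = 20)
-83*z + B = -83*20 + 30/13 = -1660 + 30/13 = -21550/13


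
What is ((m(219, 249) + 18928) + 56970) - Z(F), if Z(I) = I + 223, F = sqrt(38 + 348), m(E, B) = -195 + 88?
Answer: 75568 - sqrt(386) ≈ 75548.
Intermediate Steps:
m(E, B) = -107
F = sqrt(386) ≈ 19.647
Z(I) = 223 + I
((m(219, 249) + 18928) + 56970) - Z(F) = ((-107 + 18928) + 56970) - (223 + sqrt(386)) = (18821 + 56970) + (-223 - sqrt(386)) = 75791 + (-223 - sqrt(386)) = 75568 - sqrt(386)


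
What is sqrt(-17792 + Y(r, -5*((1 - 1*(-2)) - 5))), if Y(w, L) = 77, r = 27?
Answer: I*sqrt(17715) ≈ 133.1*I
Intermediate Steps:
sqrt(-17792 + Y(r, -5*((1 - 1*(-2)) - 5))) = sqrt(-17792 + 77) = sqrt(-17715) = I*sqrt(17715)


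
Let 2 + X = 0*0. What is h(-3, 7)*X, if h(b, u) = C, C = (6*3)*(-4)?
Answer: 144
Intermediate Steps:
C = -72 (C = 18*(-4) = -72)
X = -2 (X = -2 + 0*0 = -2 + 0 = -2)
h(b, u) = -72
h(-3, 7)*X = -72*(-2) = 144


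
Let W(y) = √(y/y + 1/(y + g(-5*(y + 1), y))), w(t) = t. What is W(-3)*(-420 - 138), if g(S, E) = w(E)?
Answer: -93*√30 ≈ -509.38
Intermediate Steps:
g(S, E) = E
W(y) = √(1 + 1/(2*y)) (W(y) = √(y/y + 1/(y + y)) = √(1 + 1/(2*y)))
W(-3)*(-420 - 138) = (√(4 + 2/(-3))/2)*(-420 - 138) = (√(4 + 2*(-⅓))/2)*(-558) = (√(4 - ⅔)/2)*(-558) = (√(10/3)/2)*(-558) = ((√30/3)/2)*(-558) = (√30/6)*(-558) = -93*√30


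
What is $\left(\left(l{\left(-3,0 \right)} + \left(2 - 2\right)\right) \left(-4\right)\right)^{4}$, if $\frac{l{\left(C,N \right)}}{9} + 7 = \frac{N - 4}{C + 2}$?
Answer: $136048896$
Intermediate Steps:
$l{\left(C,N \right)} = -63 + \frac{9 \left(-4 + N\right)}{2 + C}$ ($l{\left(C,N \right)} = -63 + 9 \frac{N - 4}{C + 2} = -63 + 9 \frac{-4 + N}{2 + C} = -63 + \frac{9 \left(-4 + N\right)}{2 + C}$)
$\left(\left(l{\left(-3,0 \right)} + \left(2 - 2\right)\right) \left(-4\right)\right)^{4} = \left(\left(\frac{9 \left(-18 + 0 - -21\right)}{2 - 3} + \left(2 - 2\right)\right) \left(-4\right)\right)^{4} = \left(\left(\frac{9 \left(-18 + 0 + 21\right)}{-1} + 0\right) \left(-4\right)\right)^{4} = \left(\left(9 \left(-1\right) 3 + 0\right) \left(-4\right)\right)^{4} = \left(\left(-27 + 0\right) \left(-4\right)\right)^{4} = \left(\left(-27\right) \left(-4\right)\right)^{4} = 108^{4} = 136048896$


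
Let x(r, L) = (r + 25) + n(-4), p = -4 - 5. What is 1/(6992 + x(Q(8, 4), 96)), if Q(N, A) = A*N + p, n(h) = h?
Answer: 1/7036 ≈ 0.00014213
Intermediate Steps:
p = -9
Q(N, A) = -9 + A*N (Q(N, A) = A*N - 9 = -9 + A*N)
x(r, L) = 21 + r (x(r, L) = (r + 25) - 4 = (25 + r) - 4 = 21 + r)
1/(6992 + x(Q(8, 4), 96)) = 1/(6992 + (21 + (-9 + 4*8))) = 1/(6992 + (21 + (-9 + 32))) = 1/(6992 + (21 + 23)) = 1/(6992 + 44) = 1/7036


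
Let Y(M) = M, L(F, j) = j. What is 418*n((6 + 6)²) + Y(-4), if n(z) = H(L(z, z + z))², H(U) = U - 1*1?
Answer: 34430238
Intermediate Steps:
H(U) = -1 + U (H(U) = U - 1 = -1 + U)
n(z) = (-1 + 2*z)² (n(z) = (-1 + (z + z))² = (-1 + 2*z)²)
418*n((6 + 6)²) + Y(-4) = 418*(-1 + 2*(6 + 6)²)² - 4 = 418*(-1 + 2*12²)² - 4 = 418*(-1 + 2*144)² - 4 = 418*(-1 + 288)² - 4 = 418*287² - 4 = 418*82369 - 4 = 34430242 - 4 = 34430238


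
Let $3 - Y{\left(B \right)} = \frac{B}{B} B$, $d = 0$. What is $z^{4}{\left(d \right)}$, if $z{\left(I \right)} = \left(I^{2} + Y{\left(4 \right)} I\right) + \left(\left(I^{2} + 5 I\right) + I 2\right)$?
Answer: $0$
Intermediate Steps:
$Y{\left(B \right)} = 3 - B$ ($Y{\left(B \right)} = 3 - \frac{B}{B} B = 3 - 1 B = 3 - B$)
$z{\left(I \right)} = 2 I^{2} + 6 I$ ($z{\left(I \right)} = \left(I^{2} + \left(3 - 4\right) I\right) + \left(\left(I^{2} + 5 I\right) + I 2\right) = \left(I^{2} + \left(3 - 4\right) I\right) + \left(\left(I^{2} + 5 I\right) + 2 I\right) = \left(I^{2} - I\right) + \left(I^{2} + 7 I\right) = 2 I^{2} + 6 I$)
$z^{4}{\left(d \right)} = \left(2 \cdot 0 \left(3 + 0\right)\right)^{4} = \left(2 \cdot 0 \cdot 3\right)^{4} = 0^{4} = 0$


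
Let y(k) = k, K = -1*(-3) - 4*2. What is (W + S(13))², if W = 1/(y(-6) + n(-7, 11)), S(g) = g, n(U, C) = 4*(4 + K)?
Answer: 16641/100 ≈ 166.41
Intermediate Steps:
K = -5 (K = 3 - 8 = -5)
n(U, C) = -4 (n(U, C) = 4*(4 - 5) = 4*(-1) = -4)
W = -⅒ (W = 1/(-6 - 4) = 1/(-10) = -⅒ ≈ -0.10000)
(W + S(13))² = (-⅒ + 13)² = (129/10)² = 16641/100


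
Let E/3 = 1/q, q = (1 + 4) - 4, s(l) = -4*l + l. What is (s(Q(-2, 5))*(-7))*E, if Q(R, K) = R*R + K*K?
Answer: 1827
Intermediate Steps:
Q(R, K) = K² + R² (Q(R, K) = R² + K² = K² + R²)
s(l) = -3*l
q = 1 (q = 5 - 4 = 1)
E = 3 (E = 3/1 = 3*1 = 3)
(s(Q(-2, 5))*(-7))*E = (-3*(5² + (-2)²)*(-7))*3 = (-3*(25 + 4)*(-7))*3 = (-3*29*(-7))*3 = -87*(-7)*3 = 609*3 = 1827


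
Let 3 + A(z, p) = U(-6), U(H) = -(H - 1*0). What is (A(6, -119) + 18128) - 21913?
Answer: -3782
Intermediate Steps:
U(H) = -H (U(H) = -(H + 0) = -H)
A(z, p) = 3 (A(z, p) = -3 - 1*(-6) = -3 + 6 = 3)
(A(6, -119) + 18128) - 21913 = (3 + 18128) - 21913 = 18131 - 21913 = -3782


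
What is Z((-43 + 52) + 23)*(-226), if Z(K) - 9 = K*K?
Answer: -233458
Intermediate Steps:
Z(K) = 9 + K² (Z(K) = 9 + K*K = 9 + K²)
Z((-43 + 52) + 23)*(-226) = (9 + ((-43 + 52) + 23)²)*(-226) = (9 + (9 + 23)²)*(-226) = (9 + 32²)*(-226) = (9 + 1024)*(-226) = 1033*(-226) = -233458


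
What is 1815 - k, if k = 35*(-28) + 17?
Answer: 2778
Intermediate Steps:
k = -963 (k = -980 + 17 = -963)
1815 - k = 1815 - 1*(-963) = 1815 + 963 = 2778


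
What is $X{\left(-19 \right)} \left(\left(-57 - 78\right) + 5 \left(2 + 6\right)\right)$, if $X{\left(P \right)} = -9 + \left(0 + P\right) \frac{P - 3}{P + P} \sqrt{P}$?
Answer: $855 + 1045 i \sqrt{19} \approx 855.0 + 4555.0 i$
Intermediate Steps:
$X{\left(P \right)} = -9 + \sqrt{P} \left(- \frac{3}{2} + \frac{P}{2}\right)$ ($X{\left(P \right)} = -9 + P \frac{-3 + P}{2 P} \sqrt{P} = -9 + \left(- \frac{3}{2} + \frac{P}{2}\right) \sqrt{P} = -9 + \sqrt{P} \left(- \frac{3}{2} + \frac{P}{2}\right)$)
$X{\left(-19 \right)} \left(\left(-57 - 78\right) + 5 \left(2 + 6\right)\right) = \left(-9 + \frac{\left(-19\right)^{\frac{3}{2}}}{2} - \frac{3 \sqrt{-19}}{2}\right) \left(\left(-57 - 78\right) + 5 \left(2 + 6\right)\right) = \left(-9 + \frac{\left(-19\right) i \sqrt{19}}{2} - \frac{3 i \sqrt{19}}{2}\right) \left(-135 + 5 \cdot 8\right) = \left(-9 - \frac{19 i \sqrt{19}}{2} - \frac{3 i \sqrt{19}}{2}\right) \left(-135 + 40\right) = \left(-9 - 11 i \sqrt{19}\right) \left(-95\right) = 855 + 1045 i \sqrt{19}$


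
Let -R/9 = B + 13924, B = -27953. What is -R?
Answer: -126261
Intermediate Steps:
R = 126261 (R = -9*(-27953 + 13924) = -9*(-14029) = 126261)
-R = -1*126261 = -126261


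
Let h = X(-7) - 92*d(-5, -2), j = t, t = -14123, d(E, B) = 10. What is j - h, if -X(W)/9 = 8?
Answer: -13131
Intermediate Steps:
X(W) = -72 (X(W) = -9*8 = -72)
j = -14123
h = -992 (h = -72 - 92*10 = -72 - 920 = -992)
j - h = -14123 - 1*(-992) = -14123 + 992 = -13131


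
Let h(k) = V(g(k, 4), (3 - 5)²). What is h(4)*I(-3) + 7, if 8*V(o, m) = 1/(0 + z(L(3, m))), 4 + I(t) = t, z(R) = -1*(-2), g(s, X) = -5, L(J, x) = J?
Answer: 105/16 ≈ 6.5625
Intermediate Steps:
z(R) = 2
I(t) = -4 + t
V(o, m) = 1/16 (V(o, m) = 1/(8*(0 + 2)) = (⅛)/2 = (⅛)*(½) = 1/16)
h(k) = 1/16
h(4)*I(-3) + 7 = (-4 - 3)/16 + 7 = (1/16)*(-7) + 7 = -7/16 + 7 = 105/16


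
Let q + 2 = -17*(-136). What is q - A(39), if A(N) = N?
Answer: 2271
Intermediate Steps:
q = 2310 (q = -2 - 17*(-136) = -2 + 2312 = 2310)
q - A(39) = 2310 - 1*39 = 2310 - 39 = 2271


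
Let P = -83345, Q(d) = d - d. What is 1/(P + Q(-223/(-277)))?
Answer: -1/83345 ≈ -1.1998e-5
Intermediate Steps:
Q(d) = 0
1/(P + Q(-223/(-277))) = 1/(-83345 + 0) = 1/(-83345) = -1/83345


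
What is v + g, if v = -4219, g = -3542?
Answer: -7761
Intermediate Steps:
v + g = -4219 - 3542 = -7761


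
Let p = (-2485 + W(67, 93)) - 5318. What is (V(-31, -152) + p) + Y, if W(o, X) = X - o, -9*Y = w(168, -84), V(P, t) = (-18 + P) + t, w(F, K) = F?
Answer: -23990/3 ≈ -7996.7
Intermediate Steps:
V(P, t) = -18 + P + t
Y = -56/3 (Y = -1/9*168 = -56/3 ≈ -18.667)
p = -7777 (p = (-2485 + (93 - 1*67)) - 5318 = (-2485 + (93 - 67)) - 5318 = (-2485 + 26) - 5318 = -2459 - 5318 = -7777)
(V(-31, -152) + p) + Y = ((-18 - 31 - 152) - 7777) - 56/3 = (-201 - 7777) - 56/3 = -7978 - 56/3 = -23990/3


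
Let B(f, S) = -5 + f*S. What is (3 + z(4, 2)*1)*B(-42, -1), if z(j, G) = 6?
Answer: 333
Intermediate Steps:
B(f, S) = -5 + S*f
(3 + z(4, 2)*1)*B(-42, -1) = (3 + 6*1)*(-5 - 1*(-42)) = (3 + 6)*(-5 + 42) = 9*37 = 333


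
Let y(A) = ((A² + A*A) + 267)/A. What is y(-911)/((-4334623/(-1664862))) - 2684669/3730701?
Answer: -793977554428611655/1133226702355281 ≈ -700.63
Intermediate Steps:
y(A) = (267 + 2*A²)/A (y(A) = ((A² + A²) + 267)/A = (2*A² + 267)/A = (267 + 2*A²)/A)
y(-911)/((-4334623/(-1664862))) - 2684669/3730701 = (2*(-911) + 267/(-911))/((-4334623/(-1664862))) - 2684669/3730701 = (-1822 + 267*(-1/911))/((-4334623*(-1/1664862))) - 2684669*1/3730701 = (-1822 - 267/911)/(4334623/1664862) - 206513/286977 = -1660109/911*1664862/4334623 - 206513/286977 = -2763852389958/3948841553 - 206513/286977 = -793977554428611655/1133226702355281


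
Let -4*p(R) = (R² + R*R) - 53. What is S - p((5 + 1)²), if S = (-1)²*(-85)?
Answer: 2199/4 ≈ 549.75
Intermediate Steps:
p(R) = 53/4 - R²/2 (p(R) = -((R² + R*R) - 53)/4 = -((R² + R²) - 53)/4 = -(2*R² - 53)/4 = -(-53 + 2*R²)/4 = 53/4 - R²/2)
S = -85 (S = 1*(-85) = -85)
S - p((5 + 1)²) = -85 - (53/4 - (5 + 1)⁴/2) = -85 - (53/4 - (6²)²/2) = -85 - (53/4 - ½*36²) = -85 - (53/4 - ½*1296) = -85 - (53/4 - 648) = -85 - 1*(-2539/4) = -85 + 2539/4 = 2199/4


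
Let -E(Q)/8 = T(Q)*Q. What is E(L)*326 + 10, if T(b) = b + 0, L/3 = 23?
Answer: -12416678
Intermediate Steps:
L = 69 (L = 3*23 = 69)
T(b) = b
E(Q) = -8*Q**2 (E(Q) = -8*Q*Q = -8*Q**2)
E(L)*326 + 10 = -8*69**2*326 + 10 = -8*4761*326 + 10 = -38088*326 + 10 = -12416688 + 10 = -12416678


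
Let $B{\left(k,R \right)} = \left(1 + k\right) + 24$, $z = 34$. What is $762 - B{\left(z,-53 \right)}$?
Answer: $703$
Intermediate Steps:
$B{\left(k,R \right)} = 25 + k$
$762 - B{\left(z,-53 \right)} = 762 - \left(25 + 34\right) = 762 - 59 = 703$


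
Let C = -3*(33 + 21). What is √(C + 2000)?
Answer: √1838 ≈ 42.872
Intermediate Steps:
C = -162 (C = -3*54 = -162)
√(C + 2000) = √(-162 + 2000) = √1838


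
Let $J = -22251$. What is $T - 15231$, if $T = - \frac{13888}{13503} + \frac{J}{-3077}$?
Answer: $- \frac{90367285712}{5935533} \approx -15225.0$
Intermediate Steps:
$T = \frac{36817411}{5935533}$ ($T = - \frac{13888}{13503} - \frac{22251}{-3077} = \left(-13888\right) \frac{1}{13503} - - \frac{22251}{3077} = - \frac{1984}{1929} + \frac{22251}{3077} = \frac{36817411}{5935533} \approx 6.2029$)
$T - 15231 = \frac{36817411}{5935533} - 15231 = - \frac{90367285712}{5935533}$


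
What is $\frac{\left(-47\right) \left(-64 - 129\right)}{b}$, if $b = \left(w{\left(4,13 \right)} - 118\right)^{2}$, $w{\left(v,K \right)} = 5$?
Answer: $\frac{9071}{12769} \approx 0.71039$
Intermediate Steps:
$b = 12769$ ($b = \left(5 - 118\right)^{2} = \left(-113\right)^{2} = 12769$)
$\frac{\left(-47\right) \left(-64 - 129\right)}{b} = \frac{\left(-47\right) \left(-64 - 129\right)}{12769} = \left(-47\right) \left(-193\right) \frac{1}{12769} = 9071 \cdot \frac{1}{12769} = \frac{9071}{12769}$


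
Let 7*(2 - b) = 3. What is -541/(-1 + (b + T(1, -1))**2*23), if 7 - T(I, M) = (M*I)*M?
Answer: -26509/64558 ≈ -0.41062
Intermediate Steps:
b = 11/7 (b = 2 - 1/7*3 = 2 - 3/7 = 11/7 ≈ 1.5714)
T(I, M) = 7 - I*M**2 (T(I, M) = 7 - M*I*M = 7 - I*M*M = 7 - I*M**2)
-541/(-1 + (b + T(1, -1))**2*23) = -541/(-1 + (11/7 + (7 - 1*1*(-1)**2))**2*23) = -541/(-1 + (11/7 + (7 - 1*1*1))**2*23) = -541/(-1 + (11/7 + (7 - 1))**2*23) = -541/(-1 + (11/7 + 6)**2*23) = -541/(-1 + (53/7)**2*23) = -541/(-1 + (2809/49)*23) = -541/(-1 + 64607/49) = -541/64558/49 = -541*49/64558 = -26509/64558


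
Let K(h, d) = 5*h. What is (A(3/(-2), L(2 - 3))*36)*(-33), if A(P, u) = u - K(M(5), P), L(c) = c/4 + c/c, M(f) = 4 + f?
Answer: 52569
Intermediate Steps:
L(c) = 1 + c/4 (L(c) = c*(¼) + 1 = c/4 + 1 = 1 + c/4)
A(P, u) = -45 + u (A(P, u) = u - 5*(4 + 5) = u - 5*9 = u - 1*45 = u - 45 = -45 + u)
(A(3/(-2), L(2 - 3))*36)*(-33) = ((-45 + (1 + (2 - 3)/4))*36)*(-33) = ((-45 + (1 + (¼)*(-1)))*36)*(-33) = ((-45 + (1 - ¼))*36)*(-33) = ((-45 + ¾)*36)*(-33) = -177/4*36*(-33) = -1593*(-33) = 52569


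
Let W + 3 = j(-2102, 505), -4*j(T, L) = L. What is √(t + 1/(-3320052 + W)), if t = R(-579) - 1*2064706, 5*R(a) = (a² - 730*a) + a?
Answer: I*√13498108680803091506/2656145 ≈ 1383.2*I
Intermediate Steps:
j(T, L) = -L/4
R(a) = -729*a/5 + a²/5 (R(a) = ((a² - 730*a) + a)/5 = (a² - 729*a)/5 = -729*a/5 + a²/5)
W = -517/4 (W = -3 - ¼*505 = -3 - 505/4 = -517/4 ≈ -129.25)
t = -9566198/5 (t = (⅕)*(-579)*(-729 - 579) - 1*2064706 = (⅕)*(-579)*(-1308) - 2064706 = 757332/5 - 2064706 = -9566198/5 ≈ -1.9132e+6)
√(t + 1/(-3320052 + W)) = √(-9566198/5 + 1/(-3320052 - 517/4)) = √(-9566198/5 + 1/(-13280725/4)) = √(-9566198/5 - 4/13280725) = √(-25409208986714/13280725) = I*√13498108680803091506/2656145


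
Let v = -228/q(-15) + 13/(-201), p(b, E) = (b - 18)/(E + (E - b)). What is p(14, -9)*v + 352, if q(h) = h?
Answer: 2845291/8040 ≈ 353.89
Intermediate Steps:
p(b, E) = (-18 + b)/(-b + 2*E)
v = 15211/1005 (v = -228/(-15) + 13/(-201) = -228*(-1/15) + 13*(-1/201) = 76/5 - 13/201 = 15211/1005 ≈ 15.135)
p(14, -9)*v + 352 = ((-18 + 14)/(-1*14 + 2*(-9)))*(15211/1005) + 352 = (-4/(-14 - 18))*(15211/1005) + 352 = (-4/(-32))*(15211/1005) + 352 = -1/32*(-4)*(15211/1005) + 352 = (⅛)*(15211/1005) + 352 = 15211/8040 + 352 = 2845291/8040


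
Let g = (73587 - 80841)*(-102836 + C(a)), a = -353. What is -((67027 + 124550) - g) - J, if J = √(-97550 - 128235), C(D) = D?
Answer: 748341429 - I*√225785 ≈ 7.4834e+8 - 475.17*I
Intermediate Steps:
g = 748533006 (g = (73587 - 80841)*(-102836 - 353) = -7254*(-103189) = 748533006)
J = I*√225785 (J = √(-225785) = I*√225785 ≈ 475.17*I)
-((67027 + 124550) - g) - J = -((67027 + 124550) - 1*748533006) - I*√225785 = -(191577 - 748533006) - I*√225785 = -1*(-748341429) - I*√225785 = 748341429 - I*√225785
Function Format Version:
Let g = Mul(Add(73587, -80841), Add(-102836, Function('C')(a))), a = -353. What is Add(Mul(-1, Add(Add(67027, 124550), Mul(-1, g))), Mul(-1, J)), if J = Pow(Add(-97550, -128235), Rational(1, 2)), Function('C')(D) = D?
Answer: Add(748341429, Mul(-1, I, Pow(225785, Rational(1, 2)))) ≈ Add(7.4834e+8, Mul(-475.17, I))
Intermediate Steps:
g = 748533006 (g = Mul(Add(73587, -80841), Add(-102836, -353)) = Mul(-7254, -103189) = 748533006)
J = Mul(I, Pow(225785, Rational(1, 2))) (J = Pow(-225785, Rational(1, 2)) = Mul(I, Pow(225785, Rational(1, 2))) ≈ Mul(475.17, I))
Add(Mul(-1, Add(Add(67027, 124550), Mul(-1, g))), Mul(-1, J)) = Add(Mul(-1, Add(Add(67027, 124550), Mul(-1, 748533006))), Mul(-1, Mul(I, Pow(225785, Rational(1, 2))))) = Add(Mul(-1, Add(191577, -748533006)), Mul(-1, I, Pow(225785, Rational(1, 2)))) = Add(Mul(-1, -748341429), Mul(-1, I, Pow(225785, Rational(1, 2)))) = Add(748341429, Mul(-1, I, Pow(225785, Rational(1, 2))))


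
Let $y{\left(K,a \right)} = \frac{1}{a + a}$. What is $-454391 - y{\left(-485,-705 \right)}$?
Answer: $- \frac{640691309}{1410} \approx -4.5439 \cdot 10^{5}$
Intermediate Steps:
$y{\left(K,a \right)} = \frac{1}{2 a}$
$-454391 - y{\left(-485,-705 \right)} = -454391 - \frac{1}{2 \left(-705\right)} = -454391 - \frac{1}{2} \left(- \frac{1}{705}\right) = -454391 - - \frac{1}{1410} = -454391 + \frac{1}{1410} = - \frac{640691309}{1410}$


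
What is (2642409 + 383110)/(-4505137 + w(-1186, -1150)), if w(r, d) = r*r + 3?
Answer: -3025519/3098538 ≈ -0.97643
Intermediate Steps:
w(r, d) = 3 + r² (w(r, d) = r² + 3 = 3 + r²)
(2642409 + 383110)/(-4505137 + w(-1186, -1150)) = (2642409 + 383110)/(-4505137 + (3 + (-1186)²)) = 3025519/(-4505137 + (3 + 1406596)) = 3025519/(-4505137 + 1406599) = 3025519/(-3098538) = 3025519*(-1/3098538) = -3025519/3098538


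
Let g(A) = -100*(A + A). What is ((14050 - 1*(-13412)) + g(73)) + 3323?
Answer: 16185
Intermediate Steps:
g(A) = -200*A
((14050 - 1*(-13412)) + g(73)) + 3323 = ((14050 - 1*(-13412)) - 200*73) + 3323 = ((14050 + 13412) - 14600) + 3323 = (27462 - 14600) + 3323 = 12862 + 3323 = 16185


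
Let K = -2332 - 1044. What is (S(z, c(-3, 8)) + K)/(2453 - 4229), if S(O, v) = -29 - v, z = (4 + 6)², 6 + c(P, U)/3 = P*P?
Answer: 569/296 ≈ 1.9223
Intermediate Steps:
K = -3376
c(P, U) = -18 + 3*P² (c(P, U) = -18 + 3*(P*P) = -18 + 3*P²)
z = 100 (z = 10² = 100)
(S(z, c(-3, 8)) + K)/(2453 - 4229) = ((-29 - (-18 + 3*(-3)²)) - 3376)/(2453 - 4229) = ((-29 - (-18 + 3*9)) - 3376)/(-1776) = ((-29 - (-18 + 27)) - 3376)*(-1/1776) = ((-29 - 1*9) - 3376)*(-1/1776) = ((-29 - 9) - 3376)*(-1/1776) = (-38 - 3376)*(-1/1776) = -3414*(-1/1776) = 569/296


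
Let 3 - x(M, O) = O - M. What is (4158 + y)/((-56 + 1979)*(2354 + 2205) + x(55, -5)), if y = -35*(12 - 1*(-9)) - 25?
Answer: 1699/4383510 ≈ 0.00038759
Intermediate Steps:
y = -760 (y = -35*(12 + 9) - 25 = -35*21 - 25 = -735 - 25 = -760)
x(M, O) = 3 + M - O (x(M, O) = 3 - (O - M) = 3 + (M - O) = 3 + M - O)
(4158 + y)/((-56 + 1979)*(2354 + 2205) + x(55, -5)) = (4158 - 760)/((-56 + 1979)*(2354 + 2205) + (3 + 55 - 1*(-5))) = 3398/(1923*4559 + (3 + 55 + 5)) = 3398/(8766957 + 63) = 3398/8767020 = 3398*(1/8767020) = 1699/4383510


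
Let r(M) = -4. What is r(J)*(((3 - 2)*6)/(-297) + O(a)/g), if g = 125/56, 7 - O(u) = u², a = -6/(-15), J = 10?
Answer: -3767096/309375 ≈ -12.176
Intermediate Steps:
a = ⅖ (a = -6*(-1/15) = ⅖ ≈ 0.40000)
O(u) = 7 - u²
g = 125/56 (g = 125*(1/56) = 125/56 ≈ 2.2321)
r(J)*(((3 - 2)*6)/(-297) + O(a)/g) = -4*(((3 - 2)*6)/(-297) + (7 - (⅖)²)/(125/56)) = -4*((1*6)*(-1/297) + (7 - 1*4/25)*(56/125)) = -4*(6*(-1/297) + (7 - 4/25)*(56/125)) = -4*(-2/99 + (171/25)*(56/125)) = -4*(-2/99 + 9576/3125) = -4*941774/309375 = -3767096/309375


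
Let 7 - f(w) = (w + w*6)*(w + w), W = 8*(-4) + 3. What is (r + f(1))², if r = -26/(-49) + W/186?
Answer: 3646106689/83064996 ≈ 43.895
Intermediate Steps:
W = -29 (W = -32 + 3 = -29)
r = 3415/9114 (r = -26/(-49) - 29/186 = -26*(-1/49) - 29*1/186 = 26/49 - 29/186 = 3415/9114 ≈ 0.37470)
f(w) = 7 - 14*w² (f(w) = 7 - (w + w*6)*(w + w) = 7 - (w + 6*w)*2*w = 7 - 7*w*2*w = 7 - 14*w²)
(r + f(1))² = (3415/9114 + (7 - 14*1²))² = (3415/9114 + (7 - 14*1))² = (3415/9114 + (7 - 14))² = (3415/9114 - 7)² = (-60383/9114)² = 3646106689/83064996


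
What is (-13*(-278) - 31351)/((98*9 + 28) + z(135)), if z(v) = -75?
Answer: -27737/835 ≈ -33.218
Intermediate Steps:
(-13*(-278) - 31351)/((98*9 + 28) + z(135)) = (-13*(-278) - 31351)/((98*9 + 28) - 75) = (3614 - 31351)/((882 + 28) - 75) = -27737/(910 - 75) = -27737/835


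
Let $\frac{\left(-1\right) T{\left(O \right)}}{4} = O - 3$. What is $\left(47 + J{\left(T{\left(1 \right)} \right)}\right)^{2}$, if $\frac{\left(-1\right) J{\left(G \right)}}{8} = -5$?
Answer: $7569$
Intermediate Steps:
$T{\left(O \right)} = 12 - 4 O$ ($T{\left(O \right)} = - 4 \left(O - 3\right) = - 4 \left(-3 + O\right) = 12 - 4 O$)
$J{\left(G \right)} = 40$ ($J{\left(G \right)} = \left(-8\right) \left(-5\right) = 40$)
$\left(47 + J{\left(T{\left(1 \right)} \right)}\right)^{2} = \left(47 + 40\right)^{2} = 87^{2} = 7569$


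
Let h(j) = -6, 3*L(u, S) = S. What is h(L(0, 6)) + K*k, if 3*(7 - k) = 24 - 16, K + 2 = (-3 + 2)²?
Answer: -31/3 ≈ -10.333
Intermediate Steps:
L(u, S) = S/3
K = -1 (K = -2 + (-3 + 2)² = -2 + (-1)² = -2 + 1 = -1)
k = 13/3 (k = 7 - (24 - 16)/3 = 7 - ⅓*8 = 7 - 8/3 = 13/3 ≈ 4.3333)
h(L(0, 6)) + K*k = -6 - 1*13/3 = -6 - 13/3 = -31/3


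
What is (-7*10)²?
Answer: 4900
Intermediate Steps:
(-7*10)² = (-70)² = 4900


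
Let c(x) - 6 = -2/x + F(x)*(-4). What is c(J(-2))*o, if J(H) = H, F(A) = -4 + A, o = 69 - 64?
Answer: 155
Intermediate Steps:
o = 5
c(x) = 22 - 4*x - 2/x (c(x) = 6 + (-2/x + (-4 + x)*(-4)) = 6 + (-2/x + (16 - 4*x)) = 6 + (16 - 4*x - 2/x) = 22 - 4*x - 2/x)
c(J(-2))*o = (22 - 4*(-2) - 2/(-2))*5 = (22 + 8 - 2*(-1/2))*5 = (22 + 8 + 1)*5 = 31*5 = 155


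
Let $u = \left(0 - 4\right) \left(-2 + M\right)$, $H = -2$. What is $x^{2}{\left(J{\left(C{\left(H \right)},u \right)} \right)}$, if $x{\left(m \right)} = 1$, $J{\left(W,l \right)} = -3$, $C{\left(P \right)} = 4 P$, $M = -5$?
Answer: $1$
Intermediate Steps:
$u = 28$ ($u = \left(0 - 4\right) \left(-2 - 5\right) = \left(-4\right) \left(-7\right) = 28$)
$x^{2}{\left(J{\left(C{\left(H \right)},u \right)} \right)} = 1^{2} = 1$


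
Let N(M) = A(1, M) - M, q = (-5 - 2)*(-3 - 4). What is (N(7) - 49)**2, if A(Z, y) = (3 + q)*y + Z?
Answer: 95481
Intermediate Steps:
q = 49 (q = -7*(-7) = 49)
A(Z, y) = Z + 52*y (A(Z, y) = (3 + 49)*y + Z = 52*y + Z = Z + 52*y)
N(M) = 1 + 51*M (N(M) = (1 + 52*M) - M = 1 + 51*M)
(N(7) - 49)**2 = ((1 + 51*7) - 49)**2 = ((1 + 357) - 49)**2 = (358 - 49)**2 = 309**2 = 95481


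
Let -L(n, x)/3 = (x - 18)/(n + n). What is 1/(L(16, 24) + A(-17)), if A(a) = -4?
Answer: -16/73 ≈ -0.21918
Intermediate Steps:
L(n, x) = -3*(-18 + x)/(2*n) (L(n, x) = -3*(x - 18)/(n + n) = -3*(-18 + x)/(2*n))
1/(L(16, 24) + A(-17)) = 1/((3/2)*(18 - 1*24)/16 - 4) = 1/((3/2)*(1/16)*(18 - 24) - 4) = 1/((3/2)*(1/16)*(-6) - 4) = 1/(-9/16 - 4) = 1/(-73/16) = -16/73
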